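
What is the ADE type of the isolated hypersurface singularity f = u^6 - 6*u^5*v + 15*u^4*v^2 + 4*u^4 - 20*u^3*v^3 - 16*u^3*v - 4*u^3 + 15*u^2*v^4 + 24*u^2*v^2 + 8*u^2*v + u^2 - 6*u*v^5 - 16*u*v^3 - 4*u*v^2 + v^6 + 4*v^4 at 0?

A_{5}

The Hessian of f at 0 is [[2, 0], [0, 0]] with rank 1, so corank 1. A Groebner basis of the Jacobian ideal J(f) in C{u,v} is {u*v^2 - u*v - u/4 + v^2/2, -5*u*v/2 - u/2 + v^3 + v^2, u^2 - 2*u*v - u/2 + v^2}; counting standard monomials gives mu = 5. Corank 1: A-series; mu = 5 gives A_5.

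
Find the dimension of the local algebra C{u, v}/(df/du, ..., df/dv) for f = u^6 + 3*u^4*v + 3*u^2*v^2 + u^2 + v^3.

2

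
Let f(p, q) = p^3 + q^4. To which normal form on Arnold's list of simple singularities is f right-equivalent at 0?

The Hessian of f at 0 has rank 0. Corank 2; j^3 = p^3 is a perfect cube, so E-series; the 4-jet and mu = 6 give E_6.

E_{6}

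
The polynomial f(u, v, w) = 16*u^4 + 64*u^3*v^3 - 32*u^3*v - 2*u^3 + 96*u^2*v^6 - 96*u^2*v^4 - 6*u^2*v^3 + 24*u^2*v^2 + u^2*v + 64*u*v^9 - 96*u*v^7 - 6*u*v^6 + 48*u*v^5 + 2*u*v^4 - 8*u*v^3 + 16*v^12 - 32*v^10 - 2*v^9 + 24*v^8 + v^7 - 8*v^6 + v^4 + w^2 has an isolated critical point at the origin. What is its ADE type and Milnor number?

Type D_{5}, Milnor number mu = 5.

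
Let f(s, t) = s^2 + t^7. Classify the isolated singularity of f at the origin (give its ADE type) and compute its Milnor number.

The Hessian of f at 0 is [[2, 0], [0, 0]] with rank 1, so corank 1. A Groebner basis of the Jacobian ideal J(f) in C{s,t} is {t^6, s}; counting standard monomials gives mu = 6. Corank 1: A-series; mu = 6 gives A_6.

Type A_6, Milnor number mu = 6.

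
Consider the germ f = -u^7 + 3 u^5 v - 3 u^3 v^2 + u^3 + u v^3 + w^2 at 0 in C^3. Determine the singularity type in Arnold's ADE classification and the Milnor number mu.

The Hessian of f at 0 has rank 1. Corank 2; j^3 = u^3 is a perfect cube, so E-series; the 4-jet and mu = 7 give E_7.

Type E_{7}, Milnor number mu = 7.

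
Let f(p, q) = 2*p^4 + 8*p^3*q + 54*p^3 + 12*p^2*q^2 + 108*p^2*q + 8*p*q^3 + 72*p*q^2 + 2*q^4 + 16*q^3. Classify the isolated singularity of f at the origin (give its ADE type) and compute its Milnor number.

Type E_6, Milnor number mu = 6.

The Hessian of f at 0 has rank 0. Corank 2; j^3 = 2*(3*p + 2*q)^3 is a perfect cube, so E-series; the 4-jet and mu = 6 give E_6.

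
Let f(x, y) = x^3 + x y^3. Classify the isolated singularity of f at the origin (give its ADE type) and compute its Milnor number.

Type E_{7}, Milnor number mu = 7.

The Hessian of f at 0 has rank 0. Corank 2; j^3 = x^3 is a perfect cube, so E-series; the 4-jet and mu = 7 give E_7.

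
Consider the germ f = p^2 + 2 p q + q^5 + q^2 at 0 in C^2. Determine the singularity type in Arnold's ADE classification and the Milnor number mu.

Type A_4, Milnor number mu = 4.

The Hessian of f at 0 has rank 1. Corank 1: A-series; mu = 4 gives A_4.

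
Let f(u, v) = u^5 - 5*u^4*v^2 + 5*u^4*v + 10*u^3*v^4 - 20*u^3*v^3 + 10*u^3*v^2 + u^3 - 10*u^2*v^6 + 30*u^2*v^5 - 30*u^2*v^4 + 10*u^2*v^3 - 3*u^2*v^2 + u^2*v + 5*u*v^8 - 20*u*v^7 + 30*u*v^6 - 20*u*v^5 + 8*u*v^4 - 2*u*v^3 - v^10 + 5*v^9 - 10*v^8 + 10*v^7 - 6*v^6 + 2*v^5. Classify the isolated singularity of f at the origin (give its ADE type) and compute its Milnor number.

The Hessian of f at 0 is [[0, 0], [0, 0]] with rank 0, so corank 2. A Groebner basis of the Jacobian ideal J(f) in C{u,v} is {u^3, u^2*v, u^2/4 + u*v^2, -5*u^2/4 - u*v + v^3}; counting standard monomials gives mu = 6. Corank 2; j^3 = u^2*(u + v) has shape L^2 M (L != M), so D-series; mu = 6 gives D_6.

Type D_{6}, Milnor number mu = 6.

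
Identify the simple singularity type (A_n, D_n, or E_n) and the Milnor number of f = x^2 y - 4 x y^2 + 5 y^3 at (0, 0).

Type D_{4}, Milnor number mu = 4.

The Hessian of f at 0 is [[0, 0], [0, 0]] with rank 0, so corank 2. A Groebner basis of the Jacobian ideal J(f) in C{x,y} is {y^3, x^2 - y^2, x*y - 2*y^2}; counting standard monomials gives mu = 4. Corank 2; j^3 = y*(x^2 - 4*x*y + 5*y^2) splits into three distinct lines over C (the quadratic factor has nonzero discriminant), so D_4.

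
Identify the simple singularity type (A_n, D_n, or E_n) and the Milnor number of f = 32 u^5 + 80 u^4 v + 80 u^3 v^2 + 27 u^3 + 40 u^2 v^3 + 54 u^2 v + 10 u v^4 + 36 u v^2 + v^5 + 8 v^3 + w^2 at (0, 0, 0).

Type E_8, Milnor number mu = 8.

The Hessian of f at 0 has rank 1. Corank 2; j^3 = (3*u + 2*v)^3 is a perfect cube, so E-series; the 5-jet and mu = 8 give E_8.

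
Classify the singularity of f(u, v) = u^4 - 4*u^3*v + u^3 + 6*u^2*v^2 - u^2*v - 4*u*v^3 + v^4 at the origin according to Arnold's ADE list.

The Hessian of f at 0 has rank 0. Corank 2; j^3 = u^2*(u - v) has shape L^2 M (L != M), so D-series; mu = 5 gives D_5.

D5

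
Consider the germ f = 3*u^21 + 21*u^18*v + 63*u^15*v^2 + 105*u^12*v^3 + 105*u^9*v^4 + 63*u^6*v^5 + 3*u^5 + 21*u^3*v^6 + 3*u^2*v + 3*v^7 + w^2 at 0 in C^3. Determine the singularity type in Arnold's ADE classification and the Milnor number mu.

Type D_8, Milnor number mu = 8.

The Hessian of f at 0 has rank 1. Corank 2; j^3 = 3*u^2*v has shape L^2 M (L != M), so D-series; mu = 8 gives D_8.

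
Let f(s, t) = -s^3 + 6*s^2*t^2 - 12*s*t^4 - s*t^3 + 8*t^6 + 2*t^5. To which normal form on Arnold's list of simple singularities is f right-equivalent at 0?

E_7

The Hessian of f at 0 has rank 0. Corank 2; j^3 = -s^3 is a perfect cube, so E-series; the 4-jet and mu = 7 give E_7.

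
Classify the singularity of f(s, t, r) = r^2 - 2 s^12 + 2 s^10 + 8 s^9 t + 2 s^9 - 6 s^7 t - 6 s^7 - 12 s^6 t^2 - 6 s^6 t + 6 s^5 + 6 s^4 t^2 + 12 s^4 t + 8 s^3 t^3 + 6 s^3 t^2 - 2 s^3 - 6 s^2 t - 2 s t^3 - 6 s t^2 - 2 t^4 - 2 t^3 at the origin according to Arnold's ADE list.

E_{7}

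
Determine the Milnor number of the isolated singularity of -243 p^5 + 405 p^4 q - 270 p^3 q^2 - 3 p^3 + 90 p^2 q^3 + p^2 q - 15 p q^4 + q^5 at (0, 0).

The Hessian of f at 0 has rank 0. Corank 2; j^3 = -p^2*(3*p - q) has shape L^2 M (L != M), so D-series; mu = 6 gives D_6.

6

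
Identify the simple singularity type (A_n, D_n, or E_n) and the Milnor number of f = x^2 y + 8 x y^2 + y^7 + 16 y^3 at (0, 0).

Type D_8, Milnor number mu = 8.

The Hessian of f at 0 is [[0, 0], [0, 0]] with rank 0, so corank 2. A Groebner basis of the Jacobian ideal J(f) in C{x,y} is {x^2/7 + y^6 - 16*y^2/7, x^3 + 64*y^3, x*y + 4*y^2}; counting standard monomials gives mu = 8. Corank 2; j^3 = y*(x + 4*y)^2 has shape L^2 M (L != M), so D-series; mu = 8 gives D_8.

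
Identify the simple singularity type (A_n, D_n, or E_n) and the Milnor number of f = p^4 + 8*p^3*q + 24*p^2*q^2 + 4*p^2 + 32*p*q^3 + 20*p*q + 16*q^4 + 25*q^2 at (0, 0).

The Hessian of f at 0 has rank 1. Corank 1: A-series; mu = 3 gives A_3.

Type A3, Milnor number mu = 3.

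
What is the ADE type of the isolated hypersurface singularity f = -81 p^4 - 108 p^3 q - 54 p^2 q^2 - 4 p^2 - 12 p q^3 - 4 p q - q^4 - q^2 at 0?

A_{3}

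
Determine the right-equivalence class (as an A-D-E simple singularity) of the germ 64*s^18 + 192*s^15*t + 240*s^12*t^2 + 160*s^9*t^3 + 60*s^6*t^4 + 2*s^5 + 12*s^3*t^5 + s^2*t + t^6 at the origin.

D_{7}

The Hessian of f at 0 has rank 0. Corank 2; j^3 = s^2*t has shape L^2 M (L != M), so D-series; mu = 7 gives D_7.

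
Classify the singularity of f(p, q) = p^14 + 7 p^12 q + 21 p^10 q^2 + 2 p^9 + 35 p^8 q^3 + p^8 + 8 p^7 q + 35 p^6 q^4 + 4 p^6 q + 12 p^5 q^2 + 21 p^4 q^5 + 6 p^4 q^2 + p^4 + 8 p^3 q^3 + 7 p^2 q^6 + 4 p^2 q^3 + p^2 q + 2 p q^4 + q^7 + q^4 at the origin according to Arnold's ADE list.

D5

The Hessian of f at 0 has rank 0. Corank 2; j^3 = p^2*q has shape L^2 M (L != M), so D-series; mu = 5 gives D_5.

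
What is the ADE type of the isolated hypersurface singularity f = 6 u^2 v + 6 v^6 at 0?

The Hessian of f at 0 has rank 0. Corank 2; j^3 = 6*u^2*v has shape L^2 M (L != M), so D-series; mu = 7 gives D_7.

D_7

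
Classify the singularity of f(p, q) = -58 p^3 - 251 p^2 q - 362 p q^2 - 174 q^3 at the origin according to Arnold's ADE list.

D_4

The Hessian of f at 0 has rank 0. Corank 2; j^3 = -(2*p + 3*q)*(29*p^2 + 82*p*q + 58*q^2) splits into three distinct lines over C (the quadratic factor has nonzero discriminant), so D_4.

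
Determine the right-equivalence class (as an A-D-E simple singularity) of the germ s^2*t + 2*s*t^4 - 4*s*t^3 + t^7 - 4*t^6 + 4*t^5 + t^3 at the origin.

The Hessian of f at 0 has rank 0. Corank 2; j^3 = t*(s^2 + t^2) splits into three distinct lines over C (the quadratic factor has nonzero discriminant), so D_4.

D4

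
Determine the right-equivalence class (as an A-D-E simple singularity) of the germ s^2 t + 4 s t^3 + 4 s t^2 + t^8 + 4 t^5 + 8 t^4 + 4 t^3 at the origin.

The Hessian of f at 0 is [[0, 0], [0, 0]] with rank 0, so corank 2. A Groebner basis of the Jacobian ideal J(f) in C{s,t} is {s^4 + 12*s^3 + 56*s^2*t + 8*s^2 + 104*s*t^2 - 8*s*t - 48*t^2, s^3*t - 3*s^3 - 12*s^2*t - s^2 - 18*s*t^2 + 2*s*t + 8*t^2, s^3/2 + s^2*t^2 + s^2*t, s*t/2 + t^3 + t^2}; counting standard monomials gives mu = 9. Corank 2; j^3 = t*(s + 2*t)^2 has shape L^2 M (L != M), so D-series; mu = 9 gives D_9.

D_9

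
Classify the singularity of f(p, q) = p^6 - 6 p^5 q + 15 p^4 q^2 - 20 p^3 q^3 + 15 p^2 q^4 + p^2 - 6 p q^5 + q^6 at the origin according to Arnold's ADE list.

The Hessian of f at 0 has rank 1. Corank 1: A-series; mu = 5 gives A_5.

A_5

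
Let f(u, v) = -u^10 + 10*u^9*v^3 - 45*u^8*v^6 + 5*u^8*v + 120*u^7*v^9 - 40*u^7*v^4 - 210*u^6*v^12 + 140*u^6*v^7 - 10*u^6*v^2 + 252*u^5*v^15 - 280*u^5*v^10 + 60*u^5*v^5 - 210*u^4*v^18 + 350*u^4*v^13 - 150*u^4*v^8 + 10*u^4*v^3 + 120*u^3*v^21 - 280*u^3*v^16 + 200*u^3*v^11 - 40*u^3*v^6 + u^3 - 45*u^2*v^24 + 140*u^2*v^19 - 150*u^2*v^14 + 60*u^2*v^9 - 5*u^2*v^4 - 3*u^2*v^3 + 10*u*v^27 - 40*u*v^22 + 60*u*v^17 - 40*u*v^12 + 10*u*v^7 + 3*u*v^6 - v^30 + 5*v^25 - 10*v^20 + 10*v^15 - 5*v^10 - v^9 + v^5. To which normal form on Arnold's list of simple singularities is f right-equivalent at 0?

E_{8}

The Hessian of f at 0 has rank 0. Corank 2; j^3 = u^3 is a perfect cube, so E-series; the 5-jet and mu = 8 give E_8.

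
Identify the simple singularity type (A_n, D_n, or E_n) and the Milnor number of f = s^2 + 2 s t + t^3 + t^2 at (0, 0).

The Hessian of f at 0 has rank 1. Corank 1: A-series; mu = 2 gives A_2.

Type A_{2}, Milnor number mu = 2.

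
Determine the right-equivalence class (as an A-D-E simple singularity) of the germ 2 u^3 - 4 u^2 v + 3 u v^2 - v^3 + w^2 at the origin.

D_{4}

The Hessian of f at 0 is [[0, 0, 0], [0, 0, 0], [0, 0, 2]] with rank 1, so corank 2. A Groebner basis of the Jacobian ideal J(f) in C{u,v,w} is {v^3, u^2 - 3*v^2/2, u*v - 3*v^2/2, w}; counting standard monomials gives mu = 4. Corank 2; j^3 = (u - v)*(2*u^2 - 2*u*v + v^2) splits into three distinct lines over C (the quadratic factor has nonzero discriminant), so D_4.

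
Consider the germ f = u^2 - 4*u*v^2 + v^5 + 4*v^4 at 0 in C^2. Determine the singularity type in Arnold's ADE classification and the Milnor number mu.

Type A4, Milnor number mu = 4.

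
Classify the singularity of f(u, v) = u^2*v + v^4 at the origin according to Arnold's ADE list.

D_5

The Hessian of f at 0 is [[0, 0], [0, 0]] with rank 0, so corank 2. A Groebner basis of the Jacobian ideal J(f) in C{u,v} is {u^3, u^2/4 + v^3, u*v}; counting standard monomials gives mu = 5. Corank 2; j^3 = u^2*v has shape L^2 M (L != M), so D-series; mu = 5 gives D_5.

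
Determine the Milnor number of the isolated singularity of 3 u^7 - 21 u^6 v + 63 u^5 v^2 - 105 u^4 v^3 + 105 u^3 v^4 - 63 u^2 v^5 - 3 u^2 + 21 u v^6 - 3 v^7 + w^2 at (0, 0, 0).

The Hessian of f at 0 has rank 2. Corank 1: A-series; mu = 6 gives A_6.

6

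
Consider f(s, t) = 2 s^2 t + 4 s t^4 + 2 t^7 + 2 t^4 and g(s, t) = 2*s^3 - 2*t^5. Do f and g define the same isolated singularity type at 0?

The Hessian of f at 0 has rank 0. Corank 2; j^3 = 2*s^2*t has shape L^2 M (L != M), so D-series; mu = 5 gives D_5. The Hessian of g at 0 has rank 0. Corank 2; j^3 = 2*s^3 is a perfect cube, so E-series; the 5-jet and mu = 8 give E_8. f is D_5 but g is E_8, hence not right-equivalent.

No.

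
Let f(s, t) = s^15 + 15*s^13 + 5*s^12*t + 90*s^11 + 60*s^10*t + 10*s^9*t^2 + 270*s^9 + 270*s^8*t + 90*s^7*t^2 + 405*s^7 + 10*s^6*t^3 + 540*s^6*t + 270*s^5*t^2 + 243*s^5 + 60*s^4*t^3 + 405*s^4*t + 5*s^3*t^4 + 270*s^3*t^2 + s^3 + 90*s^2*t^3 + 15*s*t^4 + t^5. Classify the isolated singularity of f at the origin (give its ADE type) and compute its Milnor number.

The Hessian of f at 0 has rank 0. Corank 2; j^3 = s^3 is a perfect cube, so E-series; the 5-jet and mu = 8 give E_8.

Type E8, Milnor number mu = 8.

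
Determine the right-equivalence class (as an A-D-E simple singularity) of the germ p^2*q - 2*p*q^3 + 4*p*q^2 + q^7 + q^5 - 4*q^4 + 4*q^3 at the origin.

The Hessian of f at 0 is [[0, 0], [0, 0]] with rank 0, so corank 2. A Groebner basis of the Jacobian ideal J(f) in C{p,q} is {p^2*q^2 + 4*p^2*q + p^2/7 + 83*p*q^2/7 + 58*p*q/7 + 16*q^2, p^3 + 6*p^2*q + p^2/7 + 83*p*q^2/7 + 58*p*q/7 + 16*q^2, -p*q + q^3 - 2*q^2}; counting standard monomials gives mu = 8. Corank 2; j^3 = q*(p + 2*q)^2 has shape L^2 M (L != M), so D-series; mu = 8 gives D_8.

D8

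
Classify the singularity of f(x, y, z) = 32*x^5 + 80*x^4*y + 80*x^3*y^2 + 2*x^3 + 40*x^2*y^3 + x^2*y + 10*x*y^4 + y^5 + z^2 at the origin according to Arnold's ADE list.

The Hessian of f at 0 is [[0, 0, 0], [0, 0, 0], [0, 0, 2]] with rank 1, so corank 2. A Groebner basis of the Jacobian ideal J(f) in C{x,y,z} is {-x*y/10 + y^4, x*y^2, x^2 + x*y/2, z}; counting standard monomials gives mu = 6. Corank 2; j^3 = x^2*(2*x + y) has shape L^2 M (L != M), so D-series; mu = 6 gives D_6.

D6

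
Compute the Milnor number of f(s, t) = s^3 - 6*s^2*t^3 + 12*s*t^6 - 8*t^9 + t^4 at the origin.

6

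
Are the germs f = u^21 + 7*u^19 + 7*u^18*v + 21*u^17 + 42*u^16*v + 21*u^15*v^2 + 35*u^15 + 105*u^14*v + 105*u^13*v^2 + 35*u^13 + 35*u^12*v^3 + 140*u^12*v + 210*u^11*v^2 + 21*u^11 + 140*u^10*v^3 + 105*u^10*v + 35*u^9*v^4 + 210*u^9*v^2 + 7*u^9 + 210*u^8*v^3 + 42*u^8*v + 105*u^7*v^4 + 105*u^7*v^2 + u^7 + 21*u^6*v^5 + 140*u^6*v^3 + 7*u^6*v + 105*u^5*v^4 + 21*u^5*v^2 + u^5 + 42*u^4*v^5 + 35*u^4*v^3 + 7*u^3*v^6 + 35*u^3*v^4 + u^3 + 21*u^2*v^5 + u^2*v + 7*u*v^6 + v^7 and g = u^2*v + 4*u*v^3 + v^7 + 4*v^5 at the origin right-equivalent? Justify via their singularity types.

The Hessian of f at 0 has rank 0. Corank 2; j^3 = u^2*(u + v) has shape L^2 M (L != M), so D-series; mu = 8 gives D_8. The Hessian of g at 0 has rank 0. Corank 2; j^3 = u^2*v has shape L^2 M (L != M), so D-series; mu = 8 gives D_8. Both have type D_8, hence right-equivalent.

Yes.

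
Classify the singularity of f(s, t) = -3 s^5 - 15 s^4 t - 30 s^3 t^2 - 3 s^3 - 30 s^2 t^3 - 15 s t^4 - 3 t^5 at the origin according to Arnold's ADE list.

E_8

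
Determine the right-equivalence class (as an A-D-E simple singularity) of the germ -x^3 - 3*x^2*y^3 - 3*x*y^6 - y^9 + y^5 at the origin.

E_8

The Hessian of f at 0 is [[0, 0], [0, 0]] with rank 0, so corank 2. A Groebner basis of the Jacobian ideal J(f) in C{x,y} is {x^2/2 + x*y^3, y^4, x^3, x^2*y}; counting standard monomials gives mu = 8. Corank 2; j^3 = -x^3 is a perfect cube, so E-series; the 5-jet and mu = 8 give E_8.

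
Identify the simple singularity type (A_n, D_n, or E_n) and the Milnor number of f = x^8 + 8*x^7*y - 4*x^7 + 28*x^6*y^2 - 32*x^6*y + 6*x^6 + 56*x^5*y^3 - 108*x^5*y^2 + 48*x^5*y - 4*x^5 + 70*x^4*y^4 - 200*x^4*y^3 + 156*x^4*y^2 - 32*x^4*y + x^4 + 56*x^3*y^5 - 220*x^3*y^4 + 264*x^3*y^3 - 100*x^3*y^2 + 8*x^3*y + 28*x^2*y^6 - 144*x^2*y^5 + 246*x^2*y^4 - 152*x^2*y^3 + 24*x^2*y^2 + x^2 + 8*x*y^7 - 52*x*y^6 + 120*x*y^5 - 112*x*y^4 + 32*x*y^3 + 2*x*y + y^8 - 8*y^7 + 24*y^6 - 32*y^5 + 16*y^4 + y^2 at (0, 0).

Type A_3, Milnor number mu = 3.

The Hessian of f at 0 has rank 1. Corank 1: A-series; mu = 3 gives A_3.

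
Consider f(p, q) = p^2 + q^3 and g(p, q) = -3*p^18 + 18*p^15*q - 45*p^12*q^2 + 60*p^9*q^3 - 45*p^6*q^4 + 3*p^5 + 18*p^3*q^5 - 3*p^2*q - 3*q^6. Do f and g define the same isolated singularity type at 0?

No.

The Hessian of f at 0 is [[2, 0], [0, 0]] with rank 1, so corank 1. A Groebner basis of the Jacobian ideal J(f) in C{p,q} is {q^2, p}; counting standard monomials gives mu = 2. Corank 1: A-series; mu = 2 gives A_2. The Hessian of g at 0 is [[0, 0], [0, 0]] with rank 0, so corank 2. A Groebner basis of the Jacobian ideal J(g) in C{p,q} is {p^2/6 + q^5, p^3, p*q}; counting standard monomials gives mu = 7. Corank 2; j^3 = -3*p^2*q has shape L^2 M (L != M), so D-series; mu = 7 gives D_7. f is A_2 but g is D_7, hence not right-equivalent.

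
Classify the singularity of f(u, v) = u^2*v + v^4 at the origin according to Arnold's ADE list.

D_5

The Hessian of f at 0 has rank 0. Corank 2; j^3 = u^2*v has shape L^2 M (L != M), so D-series; mu = 5 gives D_5.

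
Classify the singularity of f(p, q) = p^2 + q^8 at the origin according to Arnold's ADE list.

The Hessian of f at 0 has rank 1. Corank 1: A-series; mu = 7 gives A_7.

A7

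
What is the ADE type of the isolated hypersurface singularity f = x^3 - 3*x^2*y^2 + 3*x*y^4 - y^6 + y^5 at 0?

E_8

The Hessian of f at 0 has rank 0. Corank 2; j^3 = x^3 is a perfect cube, so E-series; the 5-jet and mu = 8 give E_8.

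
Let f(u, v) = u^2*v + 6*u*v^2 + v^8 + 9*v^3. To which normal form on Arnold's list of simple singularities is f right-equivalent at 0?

D9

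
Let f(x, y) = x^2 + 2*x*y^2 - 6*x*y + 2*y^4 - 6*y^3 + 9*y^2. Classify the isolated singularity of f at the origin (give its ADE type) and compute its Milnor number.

Type A_3, Milnor number mu = 3.

The Hessian of f at 0 is [[2, -6], [-6, 18]] with rank 1, so corank 1. A Groebner basis of the Jacobian ideal J(f) in C{x,y} is {x^2 + 9*x - 27*y, x*y + 3*x - 9*y, x + y^2 - 3*y}; counting standard monomials gives mu = 3. Corank 1: A-series; mu = 3 gives A_3.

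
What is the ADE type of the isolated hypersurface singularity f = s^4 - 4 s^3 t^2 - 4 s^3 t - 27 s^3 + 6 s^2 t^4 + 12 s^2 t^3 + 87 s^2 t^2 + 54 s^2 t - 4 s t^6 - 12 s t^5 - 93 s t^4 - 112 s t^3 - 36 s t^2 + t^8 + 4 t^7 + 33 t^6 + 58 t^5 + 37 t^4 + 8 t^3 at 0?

E6

The Hessian of f at 0 has rank 0. Corank 2; j^3 = -(3*s - 2*t)^3 is a perfect cube, so E-series; the 4-jet and mu = 6 give E_6.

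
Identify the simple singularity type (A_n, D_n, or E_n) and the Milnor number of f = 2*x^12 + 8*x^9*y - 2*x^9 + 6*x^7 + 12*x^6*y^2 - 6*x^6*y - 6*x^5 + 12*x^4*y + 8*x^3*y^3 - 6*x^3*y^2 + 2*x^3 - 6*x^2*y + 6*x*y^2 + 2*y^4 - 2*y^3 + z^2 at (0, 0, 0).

Type E_6, Milnor number mu = 6.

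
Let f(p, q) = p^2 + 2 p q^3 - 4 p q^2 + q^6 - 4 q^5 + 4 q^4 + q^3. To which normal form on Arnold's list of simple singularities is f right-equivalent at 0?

The Hessian of f at 0 is [[2, 0], [0, 0]] with rank 1, so corank 1. A Groebner basis of the Jacobian ideal J(f) in C{p,q} is {q^2, p}; counting standard monomials gives mu = 2. Corank 1: A-series; mu = 2 gives A_2.

A_{2}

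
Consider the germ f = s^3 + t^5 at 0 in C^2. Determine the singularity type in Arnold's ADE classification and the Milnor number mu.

The Hessian of f at 0 is [[0, 0], [0, 0]] with rank 0, so corank 2. A Groebner basis of the Jacobian ideal J(f) in C{s,t} is {t^4, s^2}; counting standard monomials gives mu = 8. Corank 2; j^3 = s^3 is a perfect cube, so E-series; the 5-jet and mu = 8 give E_8.

Type E_{8}, Milnor number mu = 8.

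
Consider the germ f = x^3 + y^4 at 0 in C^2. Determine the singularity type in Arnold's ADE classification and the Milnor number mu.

The Hessian of f at 0 is [[0, 0], [0, 0]] with rank 0, so corank 2. A Groebner basis of the Jacobian ideal J(f) in C{x,y} is {y^3, x^2}; counting standard monomials gives mu = 6. Corank 2; j^3 = x^3 is a perfect cube, so E-series; the 4-jet and mu = 6 give E_6.

Type E_{6}, Milnor number mu = 6.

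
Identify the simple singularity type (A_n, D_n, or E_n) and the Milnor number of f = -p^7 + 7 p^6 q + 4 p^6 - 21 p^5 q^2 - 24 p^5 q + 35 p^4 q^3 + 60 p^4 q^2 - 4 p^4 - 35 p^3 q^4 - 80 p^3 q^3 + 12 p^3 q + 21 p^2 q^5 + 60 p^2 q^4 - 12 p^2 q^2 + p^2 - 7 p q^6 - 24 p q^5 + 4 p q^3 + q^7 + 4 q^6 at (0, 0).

Type A_6, Milnor number mu = 6.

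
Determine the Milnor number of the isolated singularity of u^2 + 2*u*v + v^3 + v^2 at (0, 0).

The Hessian of f at 0 is [[2, 2], [2, 2]] with rank 1, so corank 1. A Groebner basis of the Jacobian ideal J(f) in C{u,v} is {v^2, u + v}; counting standard monomials gives mu = 2. Corank 1: A-series; mu = 2 gives A_2.

2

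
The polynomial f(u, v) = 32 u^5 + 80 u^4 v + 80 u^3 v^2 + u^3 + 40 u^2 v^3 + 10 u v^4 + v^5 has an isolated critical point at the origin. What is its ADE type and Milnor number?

Type E8, Milnor number mu = 8.

The Hessian of f at 0 is [[0, 0], [0, 0]] with rank 0, so corank 2. A Groebner basis of the Jacobian ideal J(f) in C{u,v} is {v^5, u*v^3 + v^4/8, u^2}; counting standard monomials gives mu = 8. Corank 2; j^3 = u^3 is a perfect cube, so E-series; the 5-jet and mu = 8 give E_8.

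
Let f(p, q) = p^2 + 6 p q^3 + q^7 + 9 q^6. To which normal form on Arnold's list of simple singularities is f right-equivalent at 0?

The Hessian of f at 0 is [[2, 0], [0, 0]] with rank 1, so corank 1. A Groebner basis of the Jacobian ideal J(f) in C{p,q} is {p/3 + q^3, p^2}; counting standard monomials gives mu = 6. Corank 1: A-series; mu = 6 gives A_6.

A_6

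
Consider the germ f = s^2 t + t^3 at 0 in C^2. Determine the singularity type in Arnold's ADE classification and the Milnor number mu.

Type D4, Milnor number mu = 4.

The Hessian of f at 0 has rank 0. Corank 2; j^3 = t*(s^2 + t^2) splits into three distinct lines over C (the quadratic factor has nonzero discriminant), so D_4.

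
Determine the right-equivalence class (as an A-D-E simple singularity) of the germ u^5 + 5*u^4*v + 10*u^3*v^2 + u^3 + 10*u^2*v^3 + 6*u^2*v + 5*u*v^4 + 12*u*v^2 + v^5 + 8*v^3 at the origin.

The Hessian of f at 0 has rank 0. Corank 2; j^3 = (u + 2*v)^3 is a perfect cube, so E-series; the 5-jet and mu = 8 give E_8.

E8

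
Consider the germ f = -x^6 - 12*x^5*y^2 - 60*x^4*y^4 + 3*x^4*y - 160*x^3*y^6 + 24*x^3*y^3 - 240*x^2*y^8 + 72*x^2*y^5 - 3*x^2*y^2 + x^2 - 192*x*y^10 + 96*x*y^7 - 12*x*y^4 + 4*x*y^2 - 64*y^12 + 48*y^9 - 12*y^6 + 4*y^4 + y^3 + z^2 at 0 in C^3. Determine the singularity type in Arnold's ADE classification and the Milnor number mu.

The Hessian of f at 0 has rank 2. Corank 1: A-series; mu = 2 gives A_2.

Type A_{2}, Milnor number mu = 2.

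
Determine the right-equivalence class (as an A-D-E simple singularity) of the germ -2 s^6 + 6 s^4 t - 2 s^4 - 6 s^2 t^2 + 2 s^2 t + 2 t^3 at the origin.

D4

The Hessian of f at 0 is [[0, 0], [0, 0]] with rank 0, so corank 2. A Groebner basis of the Jacobian ideal J(f) in C{s,t} is {t^3, s^2 + 3*t^2, s*t}; counting standard monomials gives mu = 4. Corank 2; j^3 = 2*t*(s^2 + t^2) splits into three distinct lines over C (the quadratic factor has nonzero discriminant), so D_4.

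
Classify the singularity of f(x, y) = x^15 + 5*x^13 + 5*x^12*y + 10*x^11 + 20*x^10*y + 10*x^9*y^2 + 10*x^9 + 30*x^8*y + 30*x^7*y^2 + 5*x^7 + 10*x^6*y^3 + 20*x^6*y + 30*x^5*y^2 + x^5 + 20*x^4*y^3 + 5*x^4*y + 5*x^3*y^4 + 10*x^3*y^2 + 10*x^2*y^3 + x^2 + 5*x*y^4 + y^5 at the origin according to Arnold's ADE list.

A_4

The Hessian of f at 0 is [[2, 0], [0, 0]] with rank 1, so corank 1. A Groebner basis of the Jacobian ideal J(f) in C{x,y} is {y^4, x}; counting standard monomials gives mu = 4. Corank 1: A-series; mu = 4 gives A_4.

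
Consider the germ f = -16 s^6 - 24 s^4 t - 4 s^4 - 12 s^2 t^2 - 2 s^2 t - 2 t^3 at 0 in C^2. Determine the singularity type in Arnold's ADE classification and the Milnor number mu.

Type D4, Milnor number mu = 4.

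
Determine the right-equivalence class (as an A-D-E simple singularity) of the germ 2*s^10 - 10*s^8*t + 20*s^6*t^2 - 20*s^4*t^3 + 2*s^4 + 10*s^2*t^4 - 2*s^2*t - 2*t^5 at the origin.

D6

The Hessian of f at 0 is [[0, 0], [0, 0]] with rank 0, so corank 2. A Groebner basis of the Jacobian ideal J(f) in C{s,t} is {s^2/5 + t^4, s^3, s*t}; counting standard monomials gives mu = 6. Corank 2; j^3 = -2*s^2*t has shape L^2 M (L != M), so D-series; mu = 6 gives D_6.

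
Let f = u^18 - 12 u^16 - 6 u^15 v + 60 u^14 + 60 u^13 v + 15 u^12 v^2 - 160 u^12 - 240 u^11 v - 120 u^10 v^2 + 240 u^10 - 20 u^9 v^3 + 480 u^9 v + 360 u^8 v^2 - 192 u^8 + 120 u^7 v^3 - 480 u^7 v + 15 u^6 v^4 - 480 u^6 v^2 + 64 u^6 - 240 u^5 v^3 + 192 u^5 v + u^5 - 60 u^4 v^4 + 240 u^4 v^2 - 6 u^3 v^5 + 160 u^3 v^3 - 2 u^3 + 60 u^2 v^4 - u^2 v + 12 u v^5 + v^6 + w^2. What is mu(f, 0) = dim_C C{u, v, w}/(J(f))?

7

The Hessian of f at 0 has rank 1. Corank 2; j^3 = -u^2*(2*u + v) has shape L^2 M (L != M), so D-series; mu = 7 gives D_7.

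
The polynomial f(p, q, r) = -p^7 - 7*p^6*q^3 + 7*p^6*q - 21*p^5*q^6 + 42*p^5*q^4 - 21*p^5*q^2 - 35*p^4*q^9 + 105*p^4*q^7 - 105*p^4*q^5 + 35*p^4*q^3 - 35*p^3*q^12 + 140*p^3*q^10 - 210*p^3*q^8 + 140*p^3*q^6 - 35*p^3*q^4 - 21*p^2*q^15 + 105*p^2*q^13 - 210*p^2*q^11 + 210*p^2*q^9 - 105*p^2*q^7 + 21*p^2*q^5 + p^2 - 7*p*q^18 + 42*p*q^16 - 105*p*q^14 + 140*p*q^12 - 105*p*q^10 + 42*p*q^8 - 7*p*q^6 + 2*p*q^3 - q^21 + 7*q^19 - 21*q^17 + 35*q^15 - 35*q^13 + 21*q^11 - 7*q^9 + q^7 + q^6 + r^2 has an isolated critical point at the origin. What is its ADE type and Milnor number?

Type A_{6}, Milnor number mu = 6.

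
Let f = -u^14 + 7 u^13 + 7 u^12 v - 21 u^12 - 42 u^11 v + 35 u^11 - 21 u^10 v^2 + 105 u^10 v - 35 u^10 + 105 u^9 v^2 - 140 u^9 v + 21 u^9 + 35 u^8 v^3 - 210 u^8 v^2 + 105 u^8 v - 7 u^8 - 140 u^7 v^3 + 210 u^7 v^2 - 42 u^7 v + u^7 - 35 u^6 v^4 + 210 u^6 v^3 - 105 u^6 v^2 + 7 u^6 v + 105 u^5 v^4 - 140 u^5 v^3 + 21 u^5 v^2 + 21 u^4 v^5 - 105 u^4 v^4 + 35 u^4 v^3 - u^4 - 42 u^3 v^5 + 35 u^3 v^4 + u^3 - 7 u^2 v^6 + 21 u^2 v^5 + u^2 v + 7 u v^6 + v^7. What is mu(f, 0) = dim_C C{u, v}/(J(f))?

8

The Hessian of f at 0 has rank 0. Corank 2; j^3 = u^2*(u + v) has shape L^2 M (L != M), so D-series; mu = 8 gives D_8.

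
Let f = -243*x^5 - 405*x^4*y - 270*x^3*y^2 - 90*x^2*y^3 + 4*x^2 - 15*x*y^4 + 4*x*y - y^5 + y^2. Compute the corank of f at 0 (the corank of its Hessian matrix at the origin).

1

The Hessian at 0 is [[8, 4], [4, 2]] of rank 1; hence corank 1.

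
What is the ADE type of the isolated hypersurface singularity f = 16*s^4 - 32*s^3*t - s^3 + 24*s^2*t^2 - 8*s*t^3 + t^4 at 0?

E_6

The Hessian of f at 0 has rank 0. Corank 2; j^3 = -s^3 is a perfect cube, so E-series; the 4-jet and mu = 6 give E_6.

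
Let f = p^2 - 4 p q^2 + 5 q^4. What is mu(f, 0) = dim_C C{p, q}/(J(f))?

The Hessian of f at 0 has rank 1. Corank 1: A-series; mu = 3 gives A_3.

3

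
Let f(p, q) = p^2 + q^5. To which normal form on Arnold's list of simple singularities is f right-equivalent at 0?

A4

The Hessian of f at 0 has rank 1. Corank 1: A-series; mu = 4 gives A_4.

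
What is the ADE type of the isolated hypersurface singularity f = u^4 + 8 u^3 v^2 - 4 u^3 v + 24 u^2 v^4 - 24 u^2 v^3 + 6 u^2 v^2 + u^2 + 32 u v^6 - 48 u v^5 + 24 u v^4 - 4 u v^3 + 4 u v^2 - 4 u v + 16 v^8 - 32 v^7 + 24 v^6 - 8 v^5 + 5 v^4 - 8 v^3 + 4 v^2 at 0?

The Hessian of f at 0 has rank 1. Corank 1: A-series; mu = 3 gives A_3.

A_3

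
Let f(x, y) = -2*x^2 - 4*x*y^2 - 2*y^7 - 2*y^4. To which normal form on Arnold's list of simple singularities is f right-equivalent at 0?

A6

The Hessian of f at 0 is [[-4, 0], [0, 0]] with rank 1, so corank 1. A Groebner basis of the Jacobian ideal J(f) in C{x,y} is {x^3, x + y^2}; counting standard monomials gives mu = 6. Corank 1: A-series; mu = 6 gives A_6.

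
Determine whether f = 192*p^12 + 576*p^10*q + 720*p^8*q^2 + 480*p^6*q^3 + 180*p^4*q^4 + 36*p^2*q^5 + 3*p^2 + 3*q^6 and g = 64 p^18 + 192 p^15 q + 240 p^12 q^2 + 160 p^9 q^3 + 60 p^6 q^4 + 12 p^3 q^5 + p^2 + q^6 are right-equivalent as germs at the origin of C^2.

Yes.

The Hessian of f at 0 has rank 1. Corank 1: A-series; mu = 5 gives A_5. The Hessian of g at 0 has rank 1. Corank 1: A-series; mu = 5 gives A_5. Both have type A_5, hence right-equivalent.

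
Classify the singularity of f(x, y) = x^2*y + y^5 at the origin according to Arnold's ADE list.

The Hessian of f at 0 has rank 0. Corank 2; j^3 = x^2*y has shape L^2 M (L != M), so D-series; mu = 6 gives D_6.

D_{6}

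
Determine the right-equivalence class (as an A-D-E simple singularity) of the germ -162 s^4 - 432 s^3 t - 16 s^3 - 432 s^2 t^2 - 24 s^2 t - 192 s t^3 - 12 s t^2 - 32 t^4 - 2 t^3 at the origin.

The Hessian of f at 0 has rank 0. Corank 2; j^3 = -2*(2*s + t)^3 is a perfect cube, so E-series; the 4-jet and mu = 6 give E_6.

E6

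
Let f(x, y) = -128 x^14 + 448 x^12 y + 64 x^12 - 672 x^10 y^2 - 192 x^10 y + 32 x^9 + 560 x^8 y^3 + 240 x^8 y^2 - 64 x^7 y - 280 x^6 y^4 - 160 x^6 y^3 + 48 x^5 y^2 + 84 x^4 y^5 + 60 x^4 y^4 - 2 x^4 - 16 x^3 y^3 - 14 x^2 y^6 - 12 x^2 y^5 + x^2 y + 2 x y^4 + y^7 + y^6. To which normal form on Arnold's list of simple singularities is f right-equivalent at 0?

D_{7}

The Hessian of f at 0 has rank 0. Corank 2; j^3 = x^2*y has shape L^2 M (L != M), so D-series; mu = 7 gives D_7.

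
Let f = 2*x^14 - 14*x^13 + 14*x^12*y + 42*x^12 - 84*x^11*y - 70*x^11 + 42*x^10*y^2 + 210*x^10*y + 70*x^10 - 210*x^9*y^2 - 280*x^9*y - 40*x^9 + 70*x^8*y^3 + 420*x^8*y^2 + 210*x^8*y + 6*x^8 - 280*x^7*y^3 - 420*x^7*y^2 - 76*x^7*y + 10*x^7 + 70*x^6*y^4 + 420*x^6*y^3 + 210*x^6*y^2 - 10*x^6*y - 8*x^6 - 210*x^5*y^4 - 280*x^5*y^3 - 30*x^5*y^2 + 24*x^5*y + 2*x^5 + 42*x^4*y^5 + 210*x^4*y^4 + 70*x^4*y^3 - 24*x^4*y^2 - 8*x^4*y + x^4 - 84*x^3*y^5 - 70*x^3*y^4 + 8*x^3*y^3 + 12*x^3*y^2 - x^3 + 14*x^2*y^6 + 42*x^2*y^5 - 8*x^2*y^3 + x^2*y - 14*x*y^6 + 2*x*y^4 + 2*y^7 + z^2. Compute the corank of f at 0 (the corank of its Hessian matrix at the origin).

The Hessian at 0 is [[0, 0, 0], [0, 0, 0], [0, 0, 2]] of rank 1; hence corank 2.

2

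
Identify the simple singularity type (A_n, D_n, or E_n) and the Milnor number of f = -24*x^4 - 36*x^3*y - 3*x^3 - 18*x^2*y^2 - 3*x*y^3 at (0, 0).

Type E7, Milnor number mu = 7.

The Hessian of f at 0 is [[0, 0], [0, 0]] with rank 0, so corank 2. A Groebner basis of the Jacobian ideal J(f) in C{x,y} is {3*x^2/4 + y^4 + y^3/4, x^3, x^2*y - x^2/4 - y^3/12, x^2 + x*y^2 + y^3/3}; counting standard monomials gives mu = 7. Corank 2; j^3 = -3*x^3 is a perfect cube, so E-series; the 4-jet and mu = 7 give E_7.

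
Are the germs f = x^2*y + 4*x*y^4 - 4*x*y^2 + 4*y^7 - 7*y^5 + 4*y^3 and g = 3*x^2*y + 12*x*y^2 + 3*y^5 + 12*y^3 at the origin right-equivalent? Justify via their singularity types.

Yes.

The Hessian of f at 0 is [[0, 0], [0, 0]] with rank 0, so corank 2. A Groebner basis of the Jacobian ideal J(f) in C{x,y} is {x*y/2 + y^4 - y^2, x*y^2 - 2*y^3, x^2 - 13*x*y/2 + 9*y^2}; counting standard monomials gives mu = 6. Corank 2; j^3 = y*(x - 2*y)^2 has shape L^2 M (L != M), so D-series; mu = 6 gives D_6. The Hessian of g at 0 is [[0, 0], [0, 0]] with rank 0, so corank 2. A Groebner basis of the Jacobian ideal J(g) in C{x,y} is {x^2/5 + y^4 - 4*y^2/5, x^3 + 8*y^3, x*y + 2*y^2}; counting standard monomials gives mu = 6. Corank 2; j^3 = 3*y*(x + 2*y)^2 has shape L^2 M (L != M), so D-series; mu = 6 gives D_6. Both have type D_6, hence right-equivalent.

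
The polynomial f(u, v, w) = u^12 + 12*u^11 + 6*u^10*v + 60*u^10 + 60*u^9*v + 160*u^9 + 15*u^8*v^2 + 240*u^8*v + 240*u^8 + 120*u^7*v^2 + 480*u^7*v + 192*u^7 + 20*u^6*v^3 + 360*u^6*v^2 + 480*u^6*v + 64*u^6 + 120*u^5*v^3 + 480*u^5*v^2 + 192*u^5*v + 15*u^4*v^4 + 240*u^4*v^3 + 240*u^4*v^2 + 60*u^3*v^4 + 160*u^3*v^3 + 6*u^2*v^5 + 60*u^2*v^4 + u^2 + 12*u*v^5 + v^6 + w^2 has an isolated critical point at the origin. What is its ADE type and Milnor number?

Type A_5, Milnor number mu = 5.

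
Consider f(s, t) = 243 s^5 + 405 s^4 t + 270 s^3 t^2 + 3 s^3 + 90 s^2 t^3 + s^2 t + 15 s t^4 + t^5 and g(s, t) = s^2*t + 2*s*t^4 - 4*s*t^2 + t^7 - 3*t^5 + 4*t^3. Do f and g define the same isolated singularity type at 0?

Yes.

The Hessian of f at 0 has rank 0. Corank 2; j^3 = s^2*(3*s + t) has shape L^2 M (L != M), so D-series; mu = 6 gives D_6. The Hessian of g at 0 has rank 0. Corank 2; j^3 = t*(s - 2*t)^2 has shape L^2 M (L != M), so D-series; mu = 6 gives D_6. Both have type D_6, hence right-equivalent.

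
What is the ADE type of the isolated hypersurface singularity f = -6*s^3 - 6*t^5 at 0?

E8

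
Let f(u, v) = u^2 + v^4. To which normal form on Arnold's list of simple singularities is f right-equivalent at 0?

The Hessian of f at 0 has rank 1. Corank 1: A-series; mu = 3 gives A_3.

A_3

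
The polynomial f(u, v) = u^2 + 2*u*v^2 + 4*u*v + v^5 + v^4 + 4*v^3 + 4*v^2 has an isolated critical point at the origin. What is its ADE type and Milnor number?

The Hessian of f at 0 is [[2, 4], [4, 8]] with rank 1, so corank 1. A Groebner basis of the Jacobian ideal J(f) in C{u,v} is {u^2 + 4*u*v - 4*u - 8*v, u + v^2 + 2*v}; counting standard monomials gives mu = 4. Corank 1: A-series; mu = 4 gives A_4.

Type A_{4}, Milnor number mu = 4.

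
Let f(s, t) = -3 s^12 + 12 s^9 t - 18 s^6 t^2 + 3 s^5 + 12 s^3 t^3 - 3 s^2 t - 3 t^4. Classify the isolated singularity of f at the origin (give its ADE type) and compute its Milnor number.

The Hessian of f at 0 is [[0, 0], [0, 0]] with rank 0, so corank 2. A Groebner basis of the Jacobian ideal J(f) in C{s,t} is {s^3, s^2/4 + t^3, s*t}; counting standard monomials gives mu = 5. Corank 2; j^3 = -3*s^2*t has shape L^2 M (L != M), so D-series; mu = 5 gives D_5.

Type D_{5}, Milnor number mu = 5.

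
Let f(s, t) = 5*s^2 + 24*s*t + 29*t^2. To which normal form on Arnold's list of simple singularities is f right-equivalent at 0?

The Hessian of f at 0 has rank 2. Corank 0: nondegenerate Morse point, so A_1.

A1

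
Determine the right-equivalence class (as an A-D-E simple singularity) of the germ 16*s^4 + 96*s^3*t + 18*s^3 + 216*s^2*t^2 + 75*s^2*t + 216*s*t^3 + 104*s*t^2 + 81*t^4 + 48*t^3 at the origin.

D_{5}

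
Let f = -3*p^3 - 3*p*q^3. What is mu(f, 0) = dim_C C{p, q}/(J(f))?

7

The Hessian of f at 0 has rank 0. Corank 2; j^3 = -3*p^3 is a perfect cube, so E-series; the 4-jet and mu = 7 give E_7.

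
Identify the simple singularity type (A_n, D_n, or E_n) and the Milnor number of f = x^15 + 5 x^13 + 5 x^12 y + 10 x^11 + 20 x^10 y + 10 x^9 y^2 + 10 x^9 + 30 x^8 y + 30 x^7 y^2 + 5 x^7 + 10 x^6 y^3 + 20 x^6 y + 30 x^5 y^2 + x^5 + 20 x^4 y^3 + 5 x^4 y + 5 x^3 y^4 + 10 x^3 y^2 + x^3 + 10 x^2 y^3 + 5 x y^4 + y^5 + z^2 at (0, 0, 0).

The Hessian of f at 0 has rank 1. Corank 2; j^3 = x^3 is a perfect cube, so E-series; the 5-jet and mu = 8 give E_8.

Type E_{8}, Milnor number mu = 8.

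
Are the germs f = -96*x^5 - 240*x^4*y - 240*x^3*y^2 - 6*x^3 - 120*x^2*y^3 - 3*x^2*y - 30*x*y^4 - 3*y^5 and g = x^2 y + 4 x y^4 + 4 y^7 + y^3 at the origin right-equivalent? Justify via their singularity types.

No.

The Hessian of f at 0 is [[0, 0], [0, 0]] with rank 0, so corank 2. A Groebner basis of the Jacobian ideal J(f) in C{x,y} is {-x*y/10 + y^4, x*y^2, x^2 + x*y/2}; counting standard monomials gives mu = 6. Corank 2; j^3 = -3*x^2*(2*x + y) has shape L^2 M (L != M), so D-series; mu = 6 gives D_6. The Hessian of g at 0 is [[0, 0], [0, 0]] with rank 0, so corank 2. A Groebner basis of the Jacobian ideal J(g) in C{x,y} is {y^3, x^2 + 3*y^2, x*y}; counting standard monomials gives mu = 4. Corank 2; j^3 = y*(x^2 + y^2) splits into three distinct lines over C (the quadratic factor has nonzero discriminant), so D_4. f is D_6 but g is D_4, hence not right-equivalent.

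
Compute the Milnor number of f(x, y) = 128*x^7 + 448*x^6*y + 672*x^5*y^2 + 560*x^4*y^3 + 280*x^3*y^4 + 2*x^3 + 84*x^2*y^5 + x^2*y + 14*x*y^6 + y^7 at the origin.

The Hessian of f at 0 is [[0, 0], [0, 0]] with rank 0, so corank 2. A Groebner basis of the Jacobian ideal J(f) in C{x,y} is {-x*y/14 + y^6, x*y^2, x^2 + x*y/2}; counting standard monomials gives mu = 8. Corank 2; j^3 = x^2*(2*x + y) has shape L^2 M (L != M), so D-series; mu = 8 gives D_8.

8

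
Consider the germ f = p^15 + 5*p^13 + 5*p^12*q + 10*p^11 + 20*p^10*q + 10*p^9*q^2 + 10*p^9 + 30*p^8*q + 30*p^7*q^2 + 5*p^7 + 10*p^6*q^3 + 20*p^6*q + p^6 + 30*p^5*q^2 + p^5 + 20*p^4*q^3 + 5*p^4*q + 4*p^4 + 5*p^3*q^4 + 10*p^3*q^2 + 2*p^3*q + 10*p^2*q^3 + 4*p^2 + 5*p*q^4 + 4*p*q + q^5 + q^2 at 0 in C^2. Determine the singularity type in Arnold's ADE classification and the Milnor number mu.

The Hessian of f at 0 has rank 1. Corank 1: A-series; mu = 4 gives A_4.

Type A4, Milnor number mu = 4.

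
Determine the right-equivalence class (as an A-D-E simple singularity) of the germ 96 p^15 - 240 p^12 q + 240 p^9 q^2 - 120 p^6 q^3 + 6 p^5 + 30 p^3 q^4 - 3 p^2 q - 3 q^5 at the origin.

D_{6}

The Hessian of f at 0 has rank 0. Corank 2; j^3 = -3*p^2*q has shape L^2 M (L != M), so D-series; mu = 6 gives D_6.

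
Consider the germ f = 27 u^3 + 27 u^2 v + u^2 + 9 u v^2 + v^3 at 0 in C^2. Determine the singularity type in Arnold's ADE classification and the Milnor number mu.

The Hessian of f at 0 is [[2, 0], [0, 0]] with rank 1, so corank 1. A Groebner basis of the Jacobian ideal J(f) in C{u,v} is {v^2, u}; counting standard monomials gives mu = 2. Corank 1: A-series; mu = 2 gives A_2.

Type A2, Milnor number mu = 2.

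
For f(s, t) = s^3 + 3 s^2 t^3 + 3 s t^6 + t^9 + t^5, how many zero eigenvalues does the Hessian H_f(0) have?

2

The Hessian at 0 is [[0, 0], [0, 0]] of rank 0; hence corank 2.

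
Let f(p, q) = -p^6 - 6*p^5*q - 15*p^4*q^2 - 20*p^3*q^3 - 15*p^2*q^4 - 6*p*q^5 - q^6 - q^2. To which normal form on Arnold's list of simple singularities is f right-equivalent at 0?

The Hessian of f at 0 is [[0, 0], [0, -2]] with rank 1, so corank 1. A Groebner basis of the Jacobian ideal J(f) in C{p,q} is {p^5, q}; counting standard monomials gives mu = 5. Corank 1: A-series; mu = 5 gives A_5.

A5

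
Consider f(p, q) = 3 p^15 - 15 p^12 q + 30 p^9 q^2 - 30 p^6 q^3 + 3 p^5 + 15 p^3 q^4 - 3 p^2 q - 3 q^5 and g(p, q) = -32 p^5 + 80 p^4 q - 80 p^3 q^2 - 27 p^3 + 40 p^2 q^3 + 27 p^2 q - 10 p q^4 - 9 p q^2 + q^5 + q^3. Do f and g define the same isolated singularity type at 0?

The Hessian of f at 0 is [[0, 0], [0, 0]] with rank 0, so corank 2. A Groebner basis of the Jacobian ideal J(f) in C{p,q} is {p^2/5 + q^4, p^3, p*q}; counting standard monomials gives mu = 6. Corank 2; j^3 = -3*p^2*q has shape L^2 M (L != M), so D-series; mu = 6 gives D_6. The Hessian of g at 0 is [[0, 0], [0, 0]] with rank 0, so corank 2. A Groebner basis of the Jacobian ideal J(g) in C{p,q} is {q^5, p*q^3 - 3*q^4/8, p^2 - 2*p*q/3 + q^2/9}; counting standard monomials gives mu = 8. Corank 2; j^3 = -(3*p - q)^3 is a perfect cube, so E-series; the 5-jet and mu = 8 give E_8. f is D_6 but g is E_8, hence not right-equivalent.

No.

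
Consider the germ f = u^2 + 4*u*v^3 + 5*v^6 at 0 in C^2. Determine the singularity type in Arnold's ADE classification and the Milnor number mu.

Type A5, Milnor number mu = 5.

The Hessian of f at 0 has rank 1. Corank 1: A-series; mu = 5 gives A_5.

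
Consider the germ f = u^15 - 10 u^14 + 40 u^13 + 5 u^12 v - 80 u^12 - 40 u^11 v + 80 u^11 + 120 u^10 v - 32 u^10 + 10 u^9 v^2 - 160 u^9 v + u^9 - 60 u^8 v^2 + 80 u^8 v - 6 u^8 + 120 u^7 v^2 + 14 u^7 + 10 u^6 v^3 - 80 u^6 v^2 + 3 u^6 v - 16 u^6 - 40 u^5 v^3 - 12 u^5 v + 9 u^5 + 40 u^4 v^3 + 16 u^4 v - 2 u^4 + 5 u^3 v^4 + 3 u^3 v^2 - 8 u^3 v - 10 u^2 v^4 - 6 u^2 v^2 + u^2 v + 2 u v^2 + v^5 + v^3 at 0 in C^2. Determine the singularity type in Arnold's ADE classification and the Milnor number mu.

Type D_6, Milnor number mu = 6.

The Hessian of f at 0 has rank 0. Corank 2; j^3 = v*(u + v)^2 has shape L^2 M (L != M), so D-series; mu = 6 gives D_6.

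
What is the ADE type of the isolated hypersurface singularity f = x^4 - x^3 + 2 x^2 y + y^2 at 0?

A_{2}

The Hessian of f at 0 has rank 1. Corank 1: A-series; mu = 2 gives A_2.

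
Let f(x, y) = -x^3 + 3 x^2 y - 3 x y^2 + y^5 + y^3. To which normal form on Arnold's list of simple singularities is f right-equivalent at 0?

E_8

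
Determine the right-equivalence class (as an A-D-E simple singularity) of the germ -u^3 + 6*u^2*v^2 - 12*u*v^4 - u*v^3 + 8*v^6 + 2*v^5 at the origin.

The Hessian of f at 0 is [[0, 0], [0, 0]] with rank 0, so corank 2. A Groebner basis of the Jacobian ideal J(f) in C{u,v} is {-u^2/4 + v^4 - v^3/12, u^3, u^2*v + u^2/12 + v^3/36, -u^2/2 + u*v^2 - v^3/6}; counting standard monomials gives mu = 7. Corank 2; j^3 = -u^3 is a perfect cube, so E-series; the 4-jet and mu = 7 give E_7.

E_7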